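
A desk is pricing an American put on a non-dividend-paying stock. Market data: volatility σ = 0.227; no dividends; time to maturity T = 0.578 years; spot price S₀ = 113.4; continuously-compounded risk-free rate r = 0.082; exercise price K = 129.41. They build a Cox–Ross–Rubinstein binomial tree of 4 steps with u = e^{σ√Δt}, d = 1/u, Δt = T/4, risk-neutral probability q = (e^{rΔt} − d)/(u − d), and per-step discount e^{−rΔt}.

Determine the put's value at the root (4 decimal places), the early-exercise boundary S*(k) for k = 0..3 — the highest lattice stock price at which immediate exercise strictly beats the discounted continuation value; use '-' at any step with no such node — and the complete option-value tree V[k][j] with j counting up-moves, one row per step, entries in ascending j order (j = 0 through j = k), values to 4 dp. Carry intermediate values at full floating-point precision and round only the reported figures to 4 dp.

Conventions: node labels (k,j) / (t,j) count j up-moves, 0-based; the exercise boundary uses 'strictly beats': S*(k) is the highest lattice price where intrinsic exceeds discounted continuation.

price = 16.1642
boundary = - 104.0250 113.4000 104.0250
tree:
16.1642
25.3850 8.8929
33.9849 16.0100 3.2025
41.8739 25.3850 7.1604 0.0000
49.1106 33.9849 16.0100 0.0000 0.0000

params: Δt=0.14450 u=1.09012 d=0.91733 q=0.54742 e^(-rΔt)=0.98822
t_4 payoffs: 49.1106 33.9849 16.0100 0.0000 0.0000
t_3: node(3,0) S=87.5361 payoff=41.8739 vs cont=40.3495 → 41.8739 [stop]  node(3,1) S=104.0250 payoff=25.3850 vs cont=23.8606 → 25.3850 [stop]  node(3,2) S=123.6199 payoff=5.7901 vs cont=7.1604 → 7.1604 [wait]  node(3,3) S=146.9057 payoff=0.0000 vs cont=0.0000 → 0.0000 [wait]  ⇒ S*(3)=104.0250
t_2: node(2,0) S=95.4251 payoff=33.9849 vs cont=32.4606 → 33.9849 [stop]  node(2,1) S=113.4000 payoff=16.0100 vs cont=15.2270 → 16.0100 [stop]  node(2,2) S=134.7608 payoff=0.0000 vs cont=3.2025 → 3.2025 [wait]  ⇒ S*(2)=113.4000
t_1: node(1,0) S=104.0250 payoff=25.3850 vs cont=23.8606 → 25.3850 [stop]  node(1,1) S=123.6199 payoff=5.7901 vs cont=8.8929 → 8.8929 [wait]  ⇒ S*(1)=104.0250
t_0: node(0,0) S=113.4000 payoff=16.0100 vs cont=16.1642 → 16.1642 [wait]  ⇒ S*(0)=-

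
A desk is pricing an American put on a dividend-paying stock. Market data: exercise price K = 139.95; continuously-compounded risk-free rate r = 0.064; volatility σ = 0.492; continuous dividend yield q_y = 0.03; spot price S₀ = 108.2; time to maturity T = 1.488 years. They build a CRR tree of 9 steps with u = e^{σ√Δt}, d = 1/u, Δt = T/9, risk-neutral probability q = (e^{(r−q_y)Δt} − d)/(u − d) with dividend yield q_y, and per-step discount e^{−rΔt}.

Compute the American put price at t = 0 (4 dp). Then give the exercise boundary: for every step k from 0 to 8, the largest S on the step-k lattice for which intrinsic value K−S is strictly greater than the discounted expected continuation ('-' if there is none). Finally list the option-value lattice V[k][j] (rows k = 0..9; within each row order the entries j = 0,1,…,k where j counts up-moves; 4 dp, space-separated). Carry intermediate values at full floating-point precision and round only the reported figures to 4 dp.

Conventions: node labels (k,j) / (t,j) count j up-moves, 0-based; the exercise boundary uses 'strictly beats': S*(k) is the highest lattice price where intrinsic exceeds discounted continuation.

Δt=0.16533, u=1.22147, d=0.81869, q=0.46415, disc=e^(-rΔt)=0.98947
k=9 terminal: V=max(K-S,0) → 122.0732 113.2781 100.1560 80.5780 51.3680 7.7872 0.0000 0.0000 0.0000 0.0000
k=8: j=0 S=21.8359 intr=118.1141 cont=116.7491 V=118.1141[EX]; j=1 S=32.5788 intr=107.3712 cont=106.0593 V=107.3712[EX]; j=2 S=48.6071 intr=91.3429 cont=90.1104 V=91.3429[EX]; j=3 S=72.5209 intr=67.4291 cont=66.3148 V=67.4291[EX]; j=4 S=108.2000 intr=31.7500 cont=30.8123 V=31.7500[EX]; j=5 S=161.4326 intr=0.0000 cont=4.1289 V=4.1289[hold]; j=6 S=240.8547 intr=0.0000 cont=0.0000 V=0.0000[hold]; j=7 S=359.3511 intr=0.0000 cont=0.0000 V=0.0000[hold]; j=8 S=536.1459 intr=0.0000 cont=0.0000 V=0.0000[hold]  S*(8)=108.2000
k=7: j=0 S=26.6719 intr=113.2781 cont=111.9370 V=113.2781[EX]; j=1 S=39.7940 intr=100.1560 cont=98.8799 V=100.1560[EX]; j=2 S=59.3720 intr=80.5780 cont=79.3987 V=80.5780[EX]; j=3 S=88.5820 intr=51.3680 cont=50.3333 V=51.3680[EX]; j=4 S=132.1628 intr=7.7872 cont=18.7304 V=18.7304[hold]; j=5 S=197.1847 intr=0.0000 cont=2.1892 V=2.1892[hold]; j=6 S=294.1962 intr=0.0000 cont=0.0000 V=0.0000[hold]; j=7 S=438.9358 intr=0.0000 cont=0.0000 V=0.0000[hold]  S*(7)=88.5820
k=6: j=0 S=32.5788 intr=107.3712 cont=106.0593 V=107.3712[EX]; j=1 S=48.6071 intr=91.3429 cont=90.1104 V=91.3429[EX]; j=2 S=72.5209 intr=67.4291 cont=66.3148 V=67.4291[EX]; j=3 S=108.2000 intr=31.7500 cont=35.8381 V=35.8381[hold]; j=4 S=161.4326 intr=0.0000 cont=10.9365 V=10.9365[hold]; j=5 S=240.8547 intr=0.0000 cont=1.1607 V=1.1607[hold]; j=6 S=359.3511 intr=0.0000 cont=0.0000 V=0.0000[hold]  S*(6)=72.5209
k=5: j=0 S=39.7940 intr=100.1560 cont=98.8799 V=100.1560[EX]; j=1 S=59.3720 intr=80.5780 cont=79.3987 V=80.5780[EX]; j=2 S=88.5820 intr=51.3680 cont=52.2108 V=52.2108[hold]; j=3 S=132.1628 intr=7.7872 cont=24.0245 V=24.0245[hold]; j=4 S=197.1847 intr=0.0000 cont=6.3317 V=6.3317[hold]; j=5 S=294.1962 intr=0.0000 cont=0.6154 V=0.6154[hold]  S*(5)=59.3720
k=4: j=0 S=48.6071 intr=91.3429 cont=90.1104 V=91.3429[EX]; j=1 S=72.5209 intr=67.4291 cont=66.7019 V=67.4291[EX]; j=2 S=108.2000 intr=31.7500 cont=38.7163 V=38.7163[hold]; j=3 S=161.4326 intr=0.0000 cont=15.6460 V=15.6460[hold]; j=4 S=240.8547 intr=0.0000 cont=3.6398 V=3.6398[hold]  S*(4)=72.5209
k=3: j=0 S=59.3720 intr=80.5780 cont=79.3987 V=80.5780[EX]; j=1 S=88.5820 intr=51.3680 cont=53.5326 V=53.5326[hold]; j=2 S=132.1628 intr=7.7872 cont=27.7135 V=27.7135[hold]; j=3 S=197.1847 intr=0.0000 cont=9.9673 V=9.9673[hold]  S*(3)=59.3720
k=2: j=0 S=72.5209 intr=67.4291 cont=67.3090 V=67.4291[EX]; j=1 S=108.2000 intr=31.7500 cont=41.1114 V=41.1114[hold]; j=2 S=161.4326 intr=0.0000 cont=19.2716 V=19.2716[hold]  S*(2)=72.5209
k=1: j=0 S=88.5820 intr=51.3680 cont=54.6326 V=54.6326[hold]; j=1 S=132.1628 intr=7.7872 cont=30.6485 V=30.6485[hold]  S*(1)=-
k=0: j=0 S=108.2000 intr=31.7500 cont=43.0425 V=43.0425[hold]  S*(0)=-

price = 43.0425
boundary = - - 72.5209 59.3720 72.5209 59.3720 72.5209 88.5820 108.2000
tree:
43.0425
54.6326 30.6485
67.4291 41.1114 19.2716
80.5780 53.5326 27.7135 9.9673
91.3429 67.4291 38.7163 15.6460 3.6398
100.1560 80.5780 52.2108 24.0245 6.3317 0.6154
107.3712 91.3429 67.4291 35.8381 10.9365 1.1607 0.0000
113.2781 100.1560 80.5780 51.3680 18.7304 2.1892 0.0000 0.0000
118.1141 107.3712 91.3429 67.4291 31.7500 4.1289 0.0000 0.0000 0.0000
122.0732 113.2781 100.1560 80.5780 51.3680 7.7872 0.0000 0.0000 0.0000 0.0000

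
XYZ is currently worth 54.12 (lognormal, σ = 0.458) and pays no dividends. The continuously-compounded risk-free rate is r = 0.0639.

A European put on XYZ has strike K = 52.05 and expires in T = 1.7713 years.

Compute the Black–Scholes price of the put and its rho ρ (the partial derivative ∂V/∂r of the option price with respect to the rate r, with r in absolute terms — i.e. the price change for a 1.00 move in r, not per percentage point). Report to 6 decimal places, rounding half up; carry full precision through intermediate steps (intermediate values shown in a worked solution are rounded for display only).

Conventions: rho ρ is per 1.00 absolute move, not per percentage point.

price = 8.586098
ρ = -42.974031

σ√T = 0.458·√1.7713 = 0.609553
d₁ = (ln(S/K) + (r+σ²/2)T) / (σ√T) = (ln(54.12/52.05) + (0.0639+0.458²/2)·1.7713) / 0.609553 = (0.038999 + 0.298964) / 0.609553 = 0.554443
d₂ = d₁ − σ√T = 0.554443 − 0.609553 = -0.055110
e^{−rT} = 0.892984
N(−d₁) = 0.289638,  N(−d₂) = 0.521975
Put price V = K·e^{−rT}·N(−d₂) − S·N(−d₁) = 24.261295 − 15.675197 = 8.586098
ρ = −K·T·e^{−rT}·N(−d₂) = -42.974031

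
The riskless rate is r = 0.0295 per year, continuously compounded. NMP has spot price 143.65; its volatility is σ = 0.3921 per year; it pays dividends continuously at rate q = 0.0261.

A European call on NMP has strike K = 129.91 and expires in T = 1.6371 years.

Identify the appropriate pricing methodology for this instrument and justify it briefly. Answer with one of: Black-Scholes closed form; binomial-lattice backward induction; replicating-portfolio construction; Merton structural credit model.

framework: Black-Scholes closed form

Key observation: a European-exercise option on NMP struck at 129.91 — a GBM underlying with constant parameters — admits an analytic price: the data contain no early exercise, no discrete tree, no debt structure.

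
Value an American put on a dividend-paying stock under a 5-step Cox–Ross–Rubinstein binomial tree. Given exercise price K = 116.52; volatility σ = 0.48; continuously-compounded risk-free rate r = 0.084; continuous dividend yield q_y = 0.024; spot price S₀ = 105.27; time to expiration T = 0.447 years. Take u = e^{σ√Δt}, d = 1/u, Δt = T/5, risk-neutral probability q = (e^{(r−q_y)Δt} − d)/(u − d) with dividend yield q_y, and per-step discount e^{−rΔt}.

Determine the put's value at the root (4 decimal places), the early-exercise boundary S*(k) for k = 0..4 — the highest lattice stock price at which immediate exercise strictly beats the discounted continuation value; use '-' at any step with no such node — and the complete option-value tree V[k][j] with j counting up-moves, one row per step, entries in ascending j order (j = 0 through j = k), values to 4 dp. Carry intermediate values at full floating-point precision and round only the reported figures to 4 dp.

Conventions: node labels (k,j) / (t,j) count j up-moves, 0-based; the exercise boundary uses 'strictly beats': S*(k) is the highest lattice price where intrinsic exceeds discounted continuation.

Δt=0.08940, u=1.15433, d=0.86630, q=0.48286, disc=e^(-rΔt)=0.99252
k=5 terminal: V=max(K-S,0) → 65.1563 48.0791 25.3242 0.0000 0.0000 0.0000
k=4: j=0 S=59.2907 intr=57.2293 cont=56.4847 V=57.2293[EX]; j=1 S=79.0033 intr=37.5167 cont=36.8143 V=37.5167[EX]; j=2 S=105.2700 intr=11.2500 cont=12.9983 V=12.9983[hold]; j=3 S=140.2697 intr=0.0000 cont=0.0000 V=0.0000[hold]; j=4 S=186.9059 intr=0.0000 cont=0.0000 V=0.0000[hold]  S*(4)=79.0033
k=3: j=0 S=68.4409 intr=48.0791 cont=47.3540 V=48.0791[EX]; j=1 S=91.1958 intr=25.3242 cont=25.4857 V=25.4857[hold]; j=2 S=121.5162 intr=0.0000 cont=6.6717 V=6.6717[hold]; j=3 S=161.9174 intr=0.0000 cont=0.0000 V=0.0000[hold]  S*(3)=68.4409
k=2: j=0 S=79.0033 intr=37.5167 cont=36.8917 V=37.5167[EX]; j=1 S=105.2700 intr=11.2500 cont=16.2786 V=16.2786[hold]; j=2 S=140.2697 intr=0.0000 cont=3.4244 V=3.4244[hold]  S*(2)=79.0033
k=1: j=0 S=91.1958 intr=25.3242 cont=27.0578 V=27.0578[hold]; j=1 S=121.5162 intr=0.0000 cont=9.9965 V=9.9965[hold]  S*(1)=-
k=0: j=0 S=105.2700 intr=11.2500 cont=18.6789 V=18.6789[hold]  S*(0)=-

price = 18.6789
boundary = - - 79.0033 68.4409 79.0033
tree:
18.6789
27.0578 9.9965
37.5167 16.2786 3.4244
48.0791 25.4857 6.6717 0.0000
57.2293 37.5167 12.9983 0.0000 0.0000
65.1563 48.0791 25.3242 0.0000 0.0000 0.0000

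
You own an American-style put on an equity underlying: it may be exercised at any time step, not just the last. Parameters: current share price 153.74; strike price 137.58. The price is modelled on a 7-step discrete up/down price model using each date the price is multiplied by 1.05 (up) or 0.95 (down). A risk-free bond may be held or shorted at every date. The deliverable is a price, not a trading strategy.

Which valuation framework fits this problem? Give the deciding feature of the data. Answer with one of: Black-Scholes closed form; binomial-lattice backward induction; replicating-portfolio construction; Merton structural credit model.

Key observation: with exercise allowed before expiry on a discrete up/down model (7 steps from spot 153.74), the strike-137.58 put's value must be rolled back through the tree testing early exercise at each node.

framework: binomial-lattice backward induction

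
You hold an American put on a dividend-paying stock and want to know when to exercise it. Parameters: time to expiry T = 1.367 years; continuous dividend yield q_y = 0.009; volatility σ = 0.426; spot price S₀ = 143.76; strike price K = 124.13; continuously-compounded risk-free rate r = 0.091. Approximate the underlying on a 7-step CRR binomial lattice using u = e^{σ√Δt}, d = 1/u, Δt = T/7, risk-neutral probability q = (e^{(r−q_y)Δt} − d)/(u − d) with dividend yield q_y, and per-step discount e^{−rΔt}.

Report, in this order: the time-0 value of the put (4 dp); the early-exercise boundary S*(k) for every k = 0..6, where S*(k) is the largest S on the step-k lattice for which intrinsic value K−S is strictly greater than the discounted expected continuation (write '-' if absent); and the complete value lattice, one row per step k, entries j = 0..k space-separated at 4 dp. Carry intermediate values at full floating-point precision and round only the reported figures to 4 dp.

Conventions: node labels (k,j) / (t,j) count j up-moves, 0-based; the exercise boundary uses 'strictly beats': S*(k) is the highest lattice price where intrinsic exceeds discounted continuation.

params: Δt=0.19529 u=1.20714 d=0.82840 q=0.49570 e^(-rΔt)=0.98239
t_7 payoffs: 85.6413 68.0447 42.4032 5.0386 0.0000 0.0000 0.0000 0.0000
t_6: node(6,0) S=46.4613 payoff=77.6687 vs cont=75.5639 → 77.6687 [stop]  node(6,1) S=67.7028 payoff=56.4272 vs cont=54.3596 → 56.4272 [stop]  node(6,2) S=98.6558 payoff=25.4742 vs cont=23.4610 → 25.4742 [stop]  node(6,3) S=143.7600 payoff=0.0000 vs cont=2.4962 → 2.4962 [wait]  node(6,4) S=209.4853 payoff=0.0000 vs cont=0.0000 → 0.0000 [wait]  node(6,5) S=305.2595 payoff=0.0000 vs cont=0.0000 → 0.0000 [wait]  node(6,6) S=444.8205 payoff=0.0000 vs cont=0.0000 → 0.0000 [wait]  ⇒ S*(6)=98.6558
t_5: node(5,0) S=56.0853 payoff=68.0447 vs cont=65.9568 → 68.0447 [stop]  node(5,1) S=81.7268 payoff=42.4032 vs cont=40.3602 → 42.4032 [stop]  node(5,2) S=119.0914 payoff=5.0386 vs cont=13.8360 → 13.8360 [wait]  node(5,3) S=173.5385 payoff=0.0000 vs cont=1.2367 → 1.2367 [wait]  node(5,4) S=252.8782 payoff=0.0000 vs cont=0.0000 → 0.0000 [wait]  node(5,5) S=368.4911 payoff=0.0000 vs cont=0.0000 → 0.0000 [wait]  ⇒ S*(5)=81.7268
t_4: node(4,0) S=67.7028 payoff=56.4272 vs cont=54.3596 → 56.4272 [stop]  node(4,1) S=98.6558 payoff=25.4742 vs cont=27.7451 → 27.7451 [wait]  node(4,2) S=143.7600 payoff=0.0000 vs cont=7.4569 → 7.4569 [wait]  node(4,3) S=209.4853 payoff=0.0000 vs cont=0.6127 → 0.6127 [wait]  node(4,4) S=305.2595 payoff=0.0000 vs cont=0.0000 → 0.0000 [wait]  ⇒ S*(4)=67.7028
t_3: node(3,0) S=81.7268 payoff=42.4032 vs cont=41.4661 → 42.4032 [stop]  node(3,1) S=119.0914 payoff=5.0386 vs cont=17.3767 → 17.3767 [wait]  node(3,2) S=173.5385 payoff=0.0000 vs cont=3.9927 → 3.9927 [wait]  node(3,3) S=252.8782 payoff=0.0000 vs cont=0.3035 → 0.3035 [wait]  ⇒ S*(3)=81.7268
t_2: node(2,0) S=98.6558 payoff=25.4742 vs cont=29.4693 → 29.4693 [wait]  node(2,1) S=143.7600 payoff=0.0000 vs cont=10.5531 → 10.5531 [wait]  node(2,2) S=209.4853 payoff=0.0000 vs cont=2.1259 → 2.1259 [wait]  ⇒ S*(2)=-
t_1: node(1,0) S=119.0914 payoff=5.0386 vs cont=19.7387 → 19.7387 [wait]  node(1,1) S=173.5385 payoff=0.0000 vs cont=6.2634 → 6.2634 [wait]  ⇒ S*(1)=-
t_0: node(0,0) S=143.7600 payoff=0.0000 vs cont=12.8290 → 12.8290 [wait]  ⇒ S*(0)=-

price = 12.8290
boundary = - - - 81.7268 67.7028 81.7268 98.6558
tree:
12.8290
19.7387 6.2634
29.4693 10.5531 2.1259
42.4032 17.3767 3.9927 0.3035
56.4272 27.7451 7.4569 0.6127 0.0000
68.0447 42.4032 13.8360 1.2367 0.0000 0.0000
77.6687 56.4272 25.4742 2.4962 0.0000 0.0000 0.0000
85.6413 68.0447 42.4032 5.0386 0.0000 0.0000 0.0000 0.0000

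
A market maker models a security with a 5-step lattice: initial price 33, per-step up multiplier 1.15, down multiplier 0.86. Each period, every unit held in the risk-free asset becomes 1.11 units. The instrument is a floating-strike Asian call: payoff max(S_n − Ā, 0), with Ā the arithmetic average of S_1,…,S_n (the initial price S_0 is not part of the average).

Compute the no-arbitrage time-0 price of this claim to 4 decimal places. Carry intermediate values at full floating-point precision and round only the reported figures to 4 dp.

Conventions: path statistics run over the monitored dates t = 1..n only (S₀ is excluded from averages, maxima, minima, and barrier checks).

No-arbitrage gives p* = (R−d)/(u−d) = 0.8621: enumerate every path, weight its payoff by its p*-probability, and discount by R^5.
Enumerate all 2^5 = 32 price paths (U = up ×1.15, D = down ×0.86); each path with k up-moves has probability p*^k·(1−p*)^(5−k).
DDDDD: Ā=21.4704, payoff=0.0000, prob=0.000050
UDDDD: Ā=28.7104, payoff=0.0000, prob=0.000312
DUDDD: Ā=26.7964, payoff=0.0000, prob=0.000312
UUDDD: Ā=35.8324, payoff=0.0000, prob=0.001950
DDUDD: Ā=25.1504, payoff=0.0000, prob=0.000312
UDUDD: Ā=33.6313, payoff=0.0000, prob=0.001950
DUUDD: Ā=31.7173, payoff=0.0000, prob=0.001950
UUUDD: Ā=42.4127, payoff=0.0000, prob=0.012188
DDDUD: Ā=23.7348, payoff=0.0000, prob=0.000312
UDDUD: Ā=31.7384, payoff=0.0000, prob=0.001950
DUDUD: Ā=29.8244, payoff=0.0000, prob=0.001950
UUDUD: Ā=39.8814, payoff=0.0000, prob=0.012188
DDUUD: Ā=28.1783, payoff=0.0000, prob=0.001950
UDUUD: Ā=37.6803, payoff=0.0000, prob=0.012188
DUUUD: Ā=35.7663, payoff=1.3534, prob=0.012188
UUUUD: Ā=47.8271, payoff=1.8097, prob=0.076178
DDDDU: Ā=22.5174, payoff=0.0000, prob=0.000312
UDDDU: Ā=30.1104, payoff=0.0000, prob=0.001950
DUDDU: Ā=28.1964, payoff=0.0000, prob=0.001950
UUDDU: Ā=37.7045, payoff=0.0000, prob=0.012188
DDUDU: Ā=26.5504, payoff=1.2087, prob=0.001950
UDUDU: Ā=35.5034, payoff=1.6162, prob=0.012188
DUUDU: Ā=33.5894, payoff=3.5302, prob=0.012188
UUUDU: Ā=44.9161, payoff=4.7207, prob=0.076178
DDDUU: Ā=25.1348, payoff=2.6243, prob=0.001950
UDDUU: Ā=33.6105, payoff=3.5092, prob=0.012188
DUDUU: Ā=31.6965, payoff=5.4232, prob=0.012188
UUDUU: Ā=42.3849, payoff=7.2519, prob=0.076178
DDUUU: Ā=30.0505, payoff=7.0692, prob=0.012188
UDUUU: Ā=40.1838, payoff=9.4530, prob=0.076178
DUUUU: Ā=38.2698, payoff=11.3670, prob=0.076178
UUUUU: Ā=51.1747, payoff=15.2001, prob=0.476113
Price = Σ prob·payoff / R^5 = 10.154652 / 1.685058 = 6.0263

price = 6.0263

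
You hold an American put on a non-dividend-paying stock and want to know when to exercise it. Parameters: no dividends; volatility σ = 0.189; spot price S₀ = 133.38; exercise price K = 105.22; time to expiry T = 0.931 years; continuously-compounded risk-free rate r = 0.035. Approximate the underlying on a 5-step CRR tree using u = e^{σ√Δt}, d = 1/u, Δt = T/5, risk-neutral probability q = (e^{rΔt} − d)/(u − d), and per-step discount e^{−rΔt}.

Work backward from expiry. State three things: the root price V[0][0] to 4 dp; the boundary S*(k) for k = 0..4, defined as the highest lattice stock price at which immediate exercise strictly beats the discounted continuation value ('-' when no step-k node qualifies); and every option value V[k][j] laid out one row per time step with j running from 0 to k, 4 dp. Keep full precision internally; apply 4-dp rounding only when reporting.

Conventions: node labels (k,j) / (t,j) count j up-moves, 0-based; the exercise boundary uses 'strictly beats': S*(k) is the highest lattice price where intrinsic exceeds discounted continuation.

params: Δt=0.18620 u=1.08497 d=0.92168 q=0.51966 e^(-rΔt)=0.99350
t_5 payoffs: 16.5052 0.7880 0.0000 0.0000 0.0000 0.0000
t_4: node(4,0) S=96.2531 payoff=8.9669 vs cont=8.2834 → 8.9669 [stop]  node(4,1) S=113.3060 payoff=0.0000 vs cont=0.3760 → 0.3760 [wait]  node(4,2) S=133.3800 payoff=0.0000 vs cont=0.0000 → 0.0000 [wait]  node(4,3) S=157.0105 payoff=0.0000 vs cont=0.0000 → 0.0000 [wait]  node(4,4) S=184.8275 payoff=0.0000 vs cont=0.0000 → 0.0000 [wait]  ⇒ S*(4)=96.2531
t_3: node(3,0) S=104.4320 payoff=0.7880 vs cont=4.4733 → 4.4733 [wait]  node(3,1) S=122.9339 payoff=0.0000 vs cont=0.1794 → 0.1794 [wait]  node(3,2) S=144.7137 payoff=0.0000 vs cont=0.0000 → 0.0000 [wait]  node(3,3) S=170.3522 payoff=0.0000 vs cont=0.0000 → 0.0000 [wait]  ⇒ S*(3)=-
t_2: node(2,0) S=113.3060 payoff=0.0000 vs cont=2.2274 → 2.2274 [wait]  node(2,1) S=133.3800 payoff=0.0000 vs cont=0.0856 → 0.0856 [wait]  node(2,2) S=157.0105 payoff=0.0000 vs cont=0.0000 → 0.0000 [wait]  ⇒ S*(2)=-
t_1: node(1,0) S=122.9339 payoff=0.0000 vs cont=1.1071 → 1.1071 [wait]  node(1,1) S=144.7137 payoff=0.0000 vs cont=0.0409 → 0.0409 [wait]  ⇒ S*(1)=-
t_0: node(0,0) S=133.3800 payoff=0.0000 vs cont=0.5494 → 0.5494 [wait]  ⇒ S*(0)=-

price = 0.5494
boundary = - - - - 96.2531
tree:
0.5494
1.1071 0.0409
2.2274 0.0856 0.0000
4.4733 0.1794 0.0000 0.0000
8.9669 0.3760 0.0000 0.0000 0.0000
16.5052 0.7880 0.0000 0.0000 0.0000 0.0000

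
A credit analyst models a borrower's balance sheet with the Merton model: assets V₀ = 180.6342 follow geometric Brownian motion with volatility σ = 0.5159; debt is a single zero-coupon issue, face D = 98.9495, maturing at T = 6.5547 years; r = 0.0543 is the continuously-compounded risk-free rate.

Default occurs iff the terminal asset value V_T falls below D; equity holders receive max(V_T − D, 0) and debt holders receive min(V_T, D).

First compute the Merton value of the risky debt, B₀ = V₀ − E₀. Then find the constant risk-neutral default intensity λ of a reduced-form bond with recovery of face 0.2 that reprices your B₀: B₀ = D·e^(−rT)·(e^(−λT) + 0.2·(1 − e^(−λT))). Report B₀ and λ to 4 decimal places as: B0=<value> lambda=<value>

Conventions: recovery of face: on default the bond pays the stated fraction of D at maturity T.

B0=51.4296 lambda=0.0594

Equity is a call on the firm's assets struck at D = 98.9495:
d₁ = [ln(V₀/D) + (r + σ²/2)T] / (σ√T)
   = [ln(180.6342/98.9495) + (0.0543 + 0.5·0.5159²)·6.5547] / (0.5159·√6.5547)
   = [0.601864 + 1.228196] / 1.320815 = 1.385554
d₂ = d₁ − σ√T = 1.385554 − 1.320815 = 0.064739
N(d₁) = 0.917058,  N(d₂) = 0.525809,  e^(−rT) = 0.700529
E₀ = V₀·N(d₁) − D·e^(−rT)·N(d₂)
   = 180.6342·0.917058 − 98.9495·0.700529·0.525809 = 129.204631
B₀ = V₀ − E₀ = 180.6342 − 129.204631 = 51.429569
e^(−λT) = (B₀·e^(rT)/D − 0.2)/(1 − 0.2) = (51.4296·1.427494/98.9495 − 0.2)/0.8 = 0.67743555
λ = −ln(0.67743555)/6.5547 = 0.059414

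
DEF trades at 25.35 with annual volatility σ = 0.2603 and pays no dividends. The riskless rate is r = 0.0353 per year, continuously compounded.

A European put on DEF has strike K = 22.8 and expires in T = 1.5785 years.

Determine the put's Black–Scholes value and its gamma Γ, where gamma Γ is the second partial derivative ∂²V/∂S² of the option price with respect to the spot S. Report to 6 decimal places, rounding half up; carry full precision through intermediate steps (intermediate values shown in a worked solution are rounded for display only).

price = 1.514970
Γ = 0.038752

σ√T = 0.2603·√1.5785 = 0.327037
d₁ = (ln(S/K) + (r+σ²/2)T) / (σ√T) = (ln(25.35/22.8) + (0.0353+0.2603²/2)·1.5785) / 0.327037 = (0.106018 + 0.109198) / 0.327037 = 0.658078
d₂ = d₁ − σ√T = 0.658078 − 0.327037 = 0.331042
e^{−rT} = 0.945803
N(−d₁) = 0.255244,  N(−d₂) = 0.370307
Put price V = K·e^{−rT}·N(−d₂) − S·N(−d₁) = 7.985404 − 6.470433 = 1.514970
φ(d₁) = (1/√(2π))·e^{−d₁²/2} = 0.321270
Γ = φ(d₁) / (S·σ·√T) = 0.038752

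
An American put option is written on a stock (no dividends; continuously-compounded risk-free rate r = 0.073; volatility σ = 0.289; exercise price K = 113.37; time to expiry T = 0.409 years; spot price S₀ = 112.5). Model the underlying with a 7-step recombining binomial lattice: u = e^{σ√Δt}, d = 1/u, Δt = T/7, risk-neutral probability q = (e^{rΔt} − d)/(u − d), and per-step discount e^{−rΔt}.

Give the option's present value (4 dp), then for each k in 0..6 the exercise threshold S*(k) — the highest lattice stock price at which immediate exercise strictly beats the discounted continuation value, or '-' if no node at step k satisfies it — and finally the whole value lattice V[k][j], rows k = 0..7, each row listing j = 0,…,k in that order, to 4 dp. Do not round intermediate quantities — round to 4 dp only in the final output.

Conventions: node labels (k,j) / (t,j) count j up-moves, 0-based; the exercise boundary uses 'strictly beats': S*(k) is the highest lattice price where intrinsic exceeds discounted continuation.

Δt=0.05843  u=1.07235  d=0.93253  q=0.51311  discount=0.99574
step 7 (expiry): payoffs max(K−S,0) = 44.3805 34.0359 22.1402 8.4607 0.0000 0.0000 0.0000 0.0000
step 6: (k=6,j=0): S=73.9812, K−S=39.3888, hold=38.9063 ⇒ V=39.3888 exercise | (k=6,j=1): S=85.0743, K−S=28.2957, hold=27.8132 ⇒ V=28.2957 exercise | (k=6,j=2): S=97.8308, K−S=15.5392, hold=15.0567 ⇒ V=15.5392 exercise | (k=6,j=3): S=112.5000, K−S=0.8700, hold=4.1019 ⇒ V=4.1019 continue | (k=6,j=4): S=129.3688, K−S=0.0000, hold=0.0000 ⇒ V=0.0000 continue | (k=6,j=5): S=148.7670, K−S=0.0000, hold=0.0000 ⇒ V=0.0000 continue | (k=6,j=6): S=171.0739, K−S=0.0000, hold=0.0000 ⇒ V=0.0000 continue  boundary S*=97.8308
step 5: (k=5,j=0): S=79.3341, K−S=34.0359, hold=33.5534 ⇒ V=34.0359 exercise | (k=5,j=1): S=91.2298, K−S=22.1402, hold=21.6576 ⇒ V=22.1402 exercise | (k=5,j=2): S=104.9093, K−S=8.4607, hold=9.6294 ⇒ V=9.6294 continue | (k=5,j=3): S=120.6399, K−S=0.0000, hold=1.9887 ⇒ V=1.9887 continue | (k=5,j=4): S=138.7293, K−S=0.0000, hold=0.0000 ⇒ V=0.0000 continue | (k=5,j=5): S=159.5311, K−S=0.0000, hold=0.0000 ⇒ V=0.0000 continue  boundary S*=91.2298
step 4: (k=4,j=0): S=85.0743, K−S=28.2957, hold=27.8132 ⇒ V=28.2957 exercise | (k=4,j=1): S=97.8308, K−S=15.5392, hold=15.6539 ⇒ V=15.6539 continue | (k=4,j=2): S=112.5000, K−S=0.8700, hold=5.6846 ⇒ V=5.6846 continue | (k=4,j=3): S=129.3688, K−S=0.0000, hold=0.9641 ⇒ V=0.9641 continue | (k=4,j=4): S=148.7670, K−S=0.0000, hold=0.0000 ⇒ V=0.0000 continue  boundary S*=85.0743
step 3: (k=3,j=0): S=91.2298, K−S=22.1402, hold=21.7162 ⇒ V=22.1402 exercise | (k=3,j=1): S=104.9093, K−S=8.4607, hold=10.4936 ⇒ V=10.4936 continue | (k=3,j=2): S=120.6399, K−S=0.0000, hold=3.2486 ⇒ V=3.2486 continue | (k=3,j=3): S=138.7293, K−S=0.0000, hold=0.4674 ⇒ V=0.4674 continue  boundary S*=91.2298
step 2: (k=2,j=0): S=97.8308, K−S=15.5392, hold=16.0954 ⇒ V=16.0954 continue | (k=2,j=1): S=112.5000, K−S=0.8700, hold=6.7473 ⇒ V=6.7473 continue | (k=2,j=2): S=129.3688, K−S=0.0000, hold=1.8138 ⇒ V=1.8138 continue  boundary S*=-
step 1: (k=1,j=0): S=104.9093, K−S=8.4607, hold=11.2507 ⇒ V=11.2507 continue | (k=1,j=1): S=120.6399, K−S=0.0000, hold=4.1979 ⇒ V=4.1979 continue  boundary S*=-
step 0: (k=0,j=0): S=112.5000, K−S=0.8700, hold=7.5993 ⇒ V=7.5993 continue  boundary S*=-

price = 7.5993
boundary = - - - 91.2298 85.0743 91.2298 97.8308
tree:
7.5993
11.2507 4.1979
16.0954 6.7473 1.8138
22.1402 10.4936 3.2486 0.4674
28.2957 15.6539 5.6846 0.9641 0.0000
34.0359 22.1402 9.6294 1.9887 0.0000 0.0000
39.3888 28.2957 15.5392 4.1019 0.0000 0.0000 0.0000
44.3805 34.0359 22.1402 8.4607 0.0000 0.0000 0.0000 0.0000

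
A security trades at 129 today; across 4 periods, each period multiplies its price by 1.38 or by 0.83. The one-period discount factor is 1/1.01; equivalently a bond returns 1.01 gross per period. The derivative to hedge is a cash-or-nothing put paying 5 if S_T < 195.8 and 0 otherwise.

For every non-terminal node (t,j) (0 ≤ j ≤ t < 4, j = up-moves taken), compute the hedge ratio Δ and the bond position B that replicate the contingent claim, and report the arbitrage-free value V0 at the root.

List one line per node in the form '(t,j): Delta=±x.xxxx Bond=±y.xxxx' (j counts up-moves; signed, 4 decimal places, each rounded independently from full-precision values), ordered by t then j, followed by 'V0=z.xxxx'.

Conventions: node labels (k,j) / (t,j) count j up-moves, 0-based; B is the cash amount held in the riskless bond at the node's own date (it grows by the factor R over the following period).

The replicating-portfolio and risk-neutral prices coincide; use p* = (1.01−0.83)/(1.38−0.83) = 0.3273 for the latter.
Terminal payoffs: V(4,0)=5.0000, V(4,1)=5.0000, V(4,2)=5.0000, V(4,3)=0.0000, V(4,4)=0.0000
(3,0): S=73.7605. Δ = (V_up−V_dn)/(S_up−S_dn) = (5.0000−5.0000)/(101.7895−61.2212) = 0.0000. V = [p*·5.0000 + (1−p*)·5.0000]/1.01 = 4.9505. B = V − Δ·S = 4.9505.
(3,1): S=122.6380. Δ = (V_up−V_dn)/(S_up−S_dn) = (5.0000−5.0000)/(169.2404−101.7895) = 0.0000. V = [p*·5.0000 + (1−p*)·5.0000]/1.01 = 4.9505. B = V − Δ·S = 4.9505.
(3,2): S=203.9041. Δ = (V_up−V_dn)/(S_up−S_dn) = (0.0000−5.0000)/(281.3877−169.2404) = -0.0446. V = [p*·0.0000 + (1−p*)·5.0000]/1.01 = 3.3303. B = V − Δ·S = 12.4212.
(3,3): S=339.0213. Δ = (V_up−V_dn)/(S_up−S_dn) = (0.0000−0.0000)/(467.8494−281.3877) = 0.0000. V = [p*·0.0000 + (1−p*)·0.0000]/1.01 = 0.0000. B = V − Δ·S = 0.0000.
(2,0): S=88.8681. Δ = (V_up−V_dn)/(S_up−S_dn) = (4.9505−4.9505)/(122.6380−73.7605) = 0.0000. V = [p*·4.9505 + (1−p*)·4.9505]/1.01 = 4.9015. B = V − Δ·S = 4.9015.
(2,1): S=147.7566. Δ = (V_up−V_dn)/(S_up−S_dn) = (3.3303−4.9505)/(203.9041−122.6380) = -0.0199. V = [p*·3.3303 + (1−p*)·4.9505]/1.01 = 4.3765. B = V − Δ·S = 7.3222.
(2,2): S=245.6676. Δ = (V_up−V_dn)/(S_up−S_dn) = (0.0000−3.3303)/(339.0213−203.9041) = -0.0246. V = [p*·0.0000 + (1−p*)·3.3303]/1.01 = 2.2182. B = V − Δ·S = 8.2734.
(1,0): S=107.0700. Δ = (V_up−V_dn)/(S_up−S_dn) = (4.3765−4.9015)/(147.7566−88.8681) = -0.0089. V = [p*·4.3765 + (1−p*)·4.9015]/1.01 = 4.6828. B = V − Δ·S = 5.6374.
(1,1): S=178.0200. Δ = (V_up−V_dn)/(S_up−S_dn) = (2.2182−4.3765)/(245.6676−147.7566) = -0.0220. V = [p*·2.2182 + (1−p*)·4.3765]/1.01 = 3.6338. B = V − Δ·S = 7.5579.
(0,0): S=129.0000. Δ = (V_up−V_dn)/(S_up−S_dn) = (3.6338−4.6828)/(178.0200−107.0700) = -0.0148. V = [p*·3.6338 + (1−p*)·4.6828]/1.01 = 4.2966. B = V − Δ·S = 6.2039.
Check: Δ(0,0)·S0 + B(0,0) = 4.2966 = V0.

(0,0): Delta=-0.0148 Bond=6.2039
(1,0): Delta=-0.0089 Bond=5.6374
(1,1): Delta=-0.0220 Bond=7.5579
(2,0): Delta=0.0000 Bond=4.9015
(2,1): Delta=-0.0199 Bond=7.3222
(2,2): Delta=-0.0246 Bond=8.2734
(3,0): Delta=0.0000 Bond=4.9505
(3,1): Delta=0.0000 Bond=4.9505
(3,2): Delta=-0.0446 Bond=12.4212
(3,3): Delta=0.0000 Bond=0.0000
V0=4.2966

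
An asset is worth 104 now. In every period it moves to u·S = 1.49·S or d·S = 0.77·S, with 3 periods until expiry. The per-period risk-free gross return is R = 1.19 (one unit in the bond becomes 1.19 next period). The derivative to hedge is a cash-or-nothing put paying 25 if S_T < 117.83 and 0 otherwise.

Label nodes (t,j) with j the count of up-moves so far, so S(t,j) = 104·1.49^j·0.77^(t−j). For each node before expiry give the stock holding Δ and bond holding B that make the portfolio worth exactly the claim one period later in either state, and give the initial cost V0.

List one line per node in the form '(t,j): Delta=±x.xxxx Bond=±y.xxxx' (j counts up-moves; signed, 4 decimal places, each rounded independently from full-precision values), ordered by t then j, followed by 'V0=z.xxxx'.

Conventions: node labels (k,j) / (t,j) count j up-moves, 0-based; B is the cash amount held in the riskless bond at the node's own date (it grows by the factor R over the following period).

(0,0): Delta=-0.1146 Bond=17.4997
(1,0): Delta=-0.2125 Bond=28.6675
(1,1): Delta=-0.0785 Bond=15.2226
(2,0): Delta=0.0000 Bond=21.0084
(2,1): Delta=-0.2910 Bond=43.4757
(2,2): Delta=0.0000 Bond=0.0000
V0=5.5804

No-arbitrage ⇒ martingale measure with p* = (R−d)/(u−d) = 0.5833.
Payoffs at expiry: V(3,0)=25.0000, V(3,1)=25.0000, V(3,2)=0.0000, V(3,3)=0.0000
(2,0): S=61.6616. Δ = (V_up−V_dn)/(S_up−S_dn) = (25.0000−25.0000)/(91.8758−47.4794) = 0.0000. V = [p*·25.0000 + (1−p*)·25.0000]/1.19 = 21.0084. B = V − Δ·S = 21.0084.
(2,1): S=119.3192. Δ = (V_up−V_dn)/(S_up−S_dn) = (0.0000−25.0000)/(177.7856−91.8758) = -0.2910. V = [p*·0.0000 + (1−p*)·25.0000]/1.19 = 8.7535. B = V − Δ·S = 43.4757.
(2,2): S=230.8904. Δ = (V_up−V_dn)/(S_up−S_dn) = (0.0000−0.0000)/(344.0267−177.7856) = 0.0000. V = [p*·0.0000 + (1−p*)·0.0000]/1.19 = 0.0000. B = V − Δ·S = 0.0000.
(1,0): S=80.0800. Δ = (V_up−V_dn)/(S_up−S_dn) = (8.7535−21.0084)/(119.3192−61.6616) = -0.2125. V = [p*·8.7535 + (1−p*)·21.0084]/1.19 = 11.6468. B = V − Δ·S = 28.6675.
(1,1): S=154.9600. Δ = (V_up−V_dn)/(S_up−S_dn) = (0.0000−8.7535)/(230.8904−119.3192) = -0.0785. V = [p*·0.0000 + (1−p*)·8.7535]/1.19 = 3.0650. B = V − Δ·S = 15.2226.
(0,0): S=104.0000. Δ = (V_up−V_dn)/(S_up−S_dn) = (3.0650−11.6468)/(154.9600−80.0800) = -0.1146. V = [p*·3.0650 + (1−p*)·11.6468]/1.19 = 5.5804. B = V − Δ·S = 17.4997.
Sanity check at the root: Δ(0,0)·S0 + B(0,0) reproduces V0 = 5.5804.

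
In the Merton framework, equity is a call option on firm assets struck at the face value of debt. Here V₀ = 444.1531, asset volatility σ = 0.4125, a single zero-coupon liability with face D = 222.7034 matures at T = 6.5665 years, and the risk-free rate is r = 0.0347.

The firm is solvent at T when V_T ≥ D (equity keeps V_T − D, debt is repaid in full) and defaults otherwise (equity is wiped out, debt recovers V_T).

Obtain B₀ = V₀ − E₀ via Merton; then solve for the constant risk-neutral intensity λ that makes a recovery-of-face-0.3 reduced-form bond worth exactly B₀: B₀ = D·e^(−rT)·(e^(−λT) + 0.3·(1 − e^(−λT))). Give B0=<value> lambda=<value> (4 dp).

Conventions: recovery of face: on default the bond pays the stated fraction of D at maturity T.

B0=148.3250 lambda=0.0405

With assets at 444.1531 and a single debt payment of 222.7034 at 6.5665 years:
d₁ = [ln(V₀/D) + (r + σ²/2)T] / (σ√T)
   = [ln(444.1531/222.7034) + (0.0347 + 0.5·0.4125²)·6.5665] / (0.4125·√6.5665)
   = [0.690328 + 0.786523] / 1.057039 = 1.397159
d₂ = d₁ − σ√T = 1.397159 − 1.057039 = 0.340120
N(d₁) = 0.918817,  N(d₂) = 0.633117,  e^(−rT) = 0.796238
E₀ = V₀·N(d₁) − D·e^(−rT)·N(d₂)
   = 444.1531·0.918817 − 222.7034·0.796238·0.633117 = 295.828103
B₀ = V₀ − E₀ = 444.1531 − 295.828103 = 148.324997
e^(−λT) = (B₀·e^(rT)/D − 0.3)/(1 − 0.3) = (148.3250·1.255906/222.7034 − 0.3)/0.7 = 0.76637035
λ = −ln(0.76637035)/6.5665 = 0.040522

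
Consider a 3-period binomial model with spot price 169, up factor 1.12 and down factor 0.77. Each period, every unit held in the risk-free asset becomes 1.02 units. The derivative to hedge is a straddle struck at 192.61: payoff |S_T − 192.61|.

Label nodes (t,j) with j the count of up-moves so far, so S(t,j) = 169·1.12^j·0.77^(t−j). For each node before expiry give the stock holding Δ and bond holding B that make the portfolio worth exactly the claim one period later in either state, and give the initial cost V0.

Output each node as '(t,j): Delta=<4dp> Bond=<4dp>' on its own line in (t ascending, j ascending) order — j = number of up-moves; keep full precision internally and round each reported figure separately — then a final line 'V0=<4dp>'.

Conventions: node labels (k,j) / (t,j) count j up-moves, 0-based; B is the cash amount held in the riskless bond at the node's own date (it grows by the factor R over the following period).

Arbitrage-free pricing uses the up-move probability p* = (R−d)/(u−d) = 0.7143, discounting each step at R = 1.02.
Expiry values: V(3,0)=115.4559, V(3,1)=80.3859, V(3,2)=29.3749, V(3,3)=44.8228
Node (2,0) S=100.2001: V=(p*·80.3859+(1−p*)·115.4559)/1.02=88.6332; Δ=(80.3859−115.4559)/(112.2241−77.1541)=-1.0000; B=V−Δ·S=188.8333
Node (2,1) S=145.7456: V=(p*·29.3749+(1−p*)·80.3859)/1.02=43.0877; Δ=(29.3749−80.3859)/(163.2351−112.2241)=-1.0000; B=V−Δ·S=188.8333
Node (2,2) S=211.9936: V=(p*·44.8228+(1−p*)·29.3749)/1.02=39.6168; Δ=(44.8228−29.3749)/(237.4328−163.2351)=0.2082; B=V−Δ·S=-4.5201
Node (1,0) S=130.1300: V=(p*·43.0877+(1−p*)·88.6332)/1.02=55.0007; Δ=(43.0877−88.6332)/(145.7456−100.2001)=-1.0000; B=V−Δ·S=185.1307
Node (1,1) S=189.2800: V=(p*·39.6168+(1−p*)·43.0877)/1.02=39.8123; Δ=(39.6168−43.0877)/(211.9936−145.7456)=-0.0524; B=V−Δ·S=49.7292
Node (0,0) S=169.0000: V=(p*·39.8123+(1−p*)·55.0007)/1.02=43.2861; Δ=(39.8123−55.0007)/(189.2800−130.1300)=-0.2568; B=V−Δ·S=86.6817
Verification: the root portfolio costs Δ(0,0)·S0 + B(0,0) = 43.2861, matching V0.

(0,0): Delta=-0.2568 Bond=86.6817
(1,0): Delta=-1.0000 Bond=185.1307
(1,1): Delta=-0.0524 Bond=49.7292
(2,0): Delta=-1.0000 Bond=188.8333
(2,1): Delta=-1.0000 Bond=188.8333
(2,2): Delta=0.2082 Bond=-4.5201
V0=43.2861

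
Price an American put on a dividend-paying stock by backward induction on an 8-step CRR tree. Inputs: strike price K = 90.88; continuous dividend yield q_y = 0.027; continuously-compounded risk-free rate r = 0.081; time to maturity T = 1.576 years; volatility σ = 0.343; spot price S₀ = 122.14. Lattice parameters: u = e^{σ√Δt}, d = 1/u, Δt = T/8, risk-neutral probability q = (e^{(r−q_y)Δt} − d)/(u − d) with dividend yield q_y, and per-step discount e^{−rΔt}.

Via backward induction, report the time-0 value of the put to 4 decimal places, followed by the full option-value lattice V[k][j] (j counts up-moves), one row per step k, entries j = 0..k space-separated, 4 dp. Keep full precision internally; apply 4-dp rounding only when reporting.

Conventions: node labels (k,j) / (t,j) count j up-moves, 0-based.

price = 4.3312
tree:
4.3312
6.9753 1.7953
10.9565 3.1719 0.4602
16.6863 5.5121 0.9061 0.0238
24.4459 9.3731 1.7829 0.0481 0.0000
33.8276 15.4705 3.5056 0.0972 0.0000 0.0000
41.8844 24.4459 6.8876 0.1962 0.0000 0.0000 0.0000
48.8034 33.8276 13.5216 0.3964 0.0000 0.0000 0.0000 0.0000
54.7453 41.8844 24.4459 0.8008 0.0000 0.0000 0.0000 0.0000 0.0000

Δt=0.19700, u=1.16444, d=0.85878, q=0.49700, disc=e^(-rΔt)=0.98417
k=8 terminal: V=max(K-S,0) → 54.7453 41.8844 24.4459 0.8008 0.0000 0.0000 0.0000 0.0000 0.0000
k=7: j=0 S=42.0766 intr=48.8034 cont=47.5880 V=48.8034[EX]; j=1 S=57.0524 intr=33.8276 cont=32.6916 V=33.8276[EX]; j=2 S=77.3584 intr=13.5216 cont=12.4933 V=13.5216[EX]; j=3 S=104.8917 intr=0.0000 cont=0.3964 V=0.3964[hold]; j=4 S=142.2246 intr=0.0000 cont=0.0000 V=0.0000[hold]; j=5 S=192.8449 intr=0.0000 cont=0.0000 V=0.0000[hold]; j=6 S=261.4819 intr=0.0000 cont=0.0000 V=0.0000[hold]; j=7 S=354.5481 intr=0.0000 cont=0.0000 V=0.0000[hold]
k=6: j=0 S=48.9956 intr=41.8844 cont=40.7056 V=41.8844[EX]; j=1 S=66.4341 intr=24.4459 cont=23.3597 V=24.4459[EX]; j=2 S=90.0792 intr=0.8008 cont=6.8876 V=6.8876[hold]; j=3 S=122.1400 intr=0.0000 cont=0.1962 V=0.1962[hold]; j=4 S=165.6119 intr=0.0000 cont=0.0000 V=0.0000[hold]; j=5 S=224.5561 intr=0.0000 cont=0.0000 V=0.0000[hold]; j=6 S=304.4798 intr=0.0000 cont=0.0000 V=0.0000[hold]
k=5: j=0 S=57.0524 intr=33.8276 cont=32.6916 V=33.8276[EX]; j=1 S=77.3584 intr=13.5216 cont=15.4705 V=15.4705[hold]; j=2 S=104.8917 intr=0.0000 cont=3.5056 V=3.5056[hold]; j=3 S=142.2246 intr=0.0000 cont=0.0972 V=0.0972[hold]; j=4 S=192.8449 intr=0.0000 cont=0.0000 V=0.0000[hold]; j=5 S=261.4819 intr=0.0000 cont=0.0000 V=0.0000[hold]
k=4: j=0 S=66.4341 intr=24.4459 cont=24.3130 V=24.4459[EX]; j=1 S=90.0792 intr=0.8008 cont=9.3731 V=9.3731[hold]; j=2 S=122.1400 intr=0.0000 cont=1.7829 V=1.7829[hold]; j=3 S=165.6119 intr=0.0000 cont=0.0481 V=0.0481[hold]; j=4 S=224.5561 intr=0.0000 cont=0.0000 V=0.0000[hold]
k=3: j=0 S=77.3584 intr=13.5216 cont=16.6863 V=16.6863[hold]; j=1 S=104.8917 intr=0.0000 cont=5.5121 V=5.5121[hold]; j=2 S=142.2246 intr=0.0000 cont=0.9061 V=0.9061[hold]; j=3 S=192.8449 intr=0.0000 cont=0.0238 V=0.0238[hold]
k=2: j=0 S=90.0792 intr=0.8008 cont=10.9565 V=10.9565[hold]; j=1 S=122.1400 intr=0.0000 cont=3.1719 V=3.1719[hold]; j=2 S=165.6119 intr=0.0000 cont=0.4602 V=0.4602[hold]
k=1: j=0 S=104.8917 intr=0.0000 cont=6.9753 V=6.9753[hold]; j=1 S=142.2246 intr=0.0000 cont=1.7953 V=1.7953[hold]
k=0: j=0 S=122.1400 intr=0.0000 cont=4.3312 V=4.3312[hold]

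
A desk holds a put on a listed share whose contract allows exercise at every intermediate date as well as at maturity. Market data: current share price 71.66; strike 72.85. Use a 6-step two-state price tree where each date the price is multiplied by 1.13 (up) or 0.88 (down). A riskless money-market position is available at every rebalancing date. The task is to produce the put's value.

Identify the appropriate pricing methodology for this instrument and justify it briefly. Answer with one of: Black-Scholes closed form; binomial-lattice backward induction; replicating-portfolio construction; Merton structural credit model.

framework: binomial-lattice backward induction

Key observation: the defining feature is the embedded early-exercise option across 6 discrete dates on the spot-71.66 tree; pricing the strike-72.85 put means working backward with an exercise test at every node.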